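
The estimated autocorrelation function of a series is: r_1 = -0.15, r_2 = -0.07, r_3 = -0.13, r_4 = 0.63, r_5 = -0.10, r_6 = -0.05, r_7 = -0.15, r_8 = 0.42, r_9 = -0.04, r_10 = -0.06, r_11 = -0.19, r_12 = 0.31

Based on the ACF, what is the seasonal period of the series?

The largest autocorrelation is r_4 = 0.63, with weaker echoes at lags 8 (0.42) and 12 (0.31); the remaining lags stay at or below -0.04.
The dominant spike at lag 4 indicates a seasonal period of 4.

4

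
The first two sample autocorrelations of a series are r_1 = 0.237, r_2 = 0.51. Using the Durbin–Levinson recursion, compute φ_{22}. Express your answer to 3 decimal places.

0.481

φ_{22} = (r_2 − r_1²) / (1 − r_1²)
r_1² = (0.237)² = 0.056169
Numerator = 0.51 − 0.0562 = 0.4538; denominator = 1 − 0.0562 = 0.9438
φ_{22} = 0.4538 / 0.9438 = 0.481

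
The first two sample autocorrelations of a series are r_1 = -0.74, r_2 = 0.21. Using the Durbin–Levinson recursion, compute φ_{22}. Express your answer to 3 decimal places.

-0.746

φ_{22} = (r_2 − r_1²) / (1 − r_1²)
r_1² = (-0.74)² = 0.5476
Numerator = 0.21 − 0.5476 = -0.3376; denominator = 1 − 0.5476 = 0.4524
φ_{22} = -0.3376 / 0.4524 = -0.746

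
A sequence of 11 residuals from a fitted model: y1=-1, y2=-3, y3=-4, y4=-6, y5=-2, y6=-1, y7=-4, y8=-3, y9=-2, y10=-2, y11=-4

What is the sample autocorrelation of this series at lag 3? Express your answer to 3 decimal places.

-0.172

Mean ȳ = (-1 − 3 − 4 − 6 − 2 − 1 − 4 − 3 − 2 − 2 − 4)/11 = -2.9091
Numerator Σ_{t=1}^{8}(y_t−ȳ)(y_{t+3}−ȳ) = -3.9339
Denominator Σ(y_t−ȳ)² = 22.9091
r_3 = -3.9339 / 22.9091 = -0.172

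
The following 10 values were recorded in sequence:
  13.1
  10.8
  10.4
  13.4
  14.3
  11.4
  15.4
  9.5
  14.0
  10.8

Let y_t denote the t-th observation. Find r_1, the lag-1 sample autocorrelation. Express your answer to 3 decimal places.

Mean ȳ = (13.1 + 10.8 + 10.4 + 13.4 + 14.3 + 11.4 + 15.4 + 9.5 + 14.0 + 10.8)/10 = 12.3100
Numerator Σ_{t=1}^{9}(y_t−ȳ)(y_{t+1}−ȳ) = -18.8281
Denominator Σ(y_t−ȳ)² = 35.1090
r_1 = -18.8281 / 35.1090 = -0.536

-0.536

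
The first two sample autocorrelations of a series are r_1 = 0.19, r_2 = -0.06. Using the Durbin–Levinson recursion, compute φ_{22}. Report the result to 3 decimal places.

-0.100

φ_{22} = (r_2 − r_1²) / (1 − r_1²)
r_1² = (0.19)² = 0.0361
Numerator = -0.06 − 0.0361 = -0.0961; denominator = 1 − 0.0361 = 0.9639
φ_{22} = -0.0961 / 0.9639 = -0.100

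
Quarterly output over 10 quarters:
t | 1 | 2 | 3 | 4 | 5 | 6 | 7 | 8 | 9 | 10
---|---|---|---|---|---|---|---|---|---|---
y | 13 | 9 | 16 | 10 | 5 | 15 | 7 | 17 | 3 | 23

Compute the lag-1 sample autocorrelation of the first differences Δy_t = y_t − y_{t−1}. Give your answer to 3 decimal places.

First differences Δy: -4, 7, -6, -5, 10, -8, 10, -14, 20
Mean of differences = 1.1111
Numerator Σ(Δy_t−Δȳ)(Δy_{t+1}−Δȳ) = -664.5679
Denominator Σ(Δy_t−Δȳ)² = 974.8889
r_1(Δy) = -664.5679 / 974.8889 = -0.682

-0.682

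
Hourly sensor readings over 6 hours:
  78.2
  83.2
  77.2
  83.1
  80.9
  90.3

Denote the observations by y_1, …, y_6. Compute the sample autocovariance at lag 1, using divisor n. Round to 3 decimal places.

Mean ȳ = (78.2 + 83.2 + 77.2 + 83.1 + 80.9 + 90.3)/6 = 82.1500
Σ_{t=1}^{5}(y_t−ȳ)(y_{t+1}−ȳ) = -25.4225
γ_1 = -25.4225 / 6 = -4.237

-4.237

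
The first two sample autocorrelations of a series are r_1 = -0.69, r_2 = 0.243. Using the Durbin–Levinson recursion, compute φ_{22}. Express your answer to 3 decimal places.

φ_{22} = (r_2 − r_1²) / (1 − r_1²)
r_1² = (-0.69)² = 0.4761
Numerator = 0.243 − 0.4761 = -0.2331; denominator = 1 − 0.4761 = 0.5239
φ_{22} = -0.2331 / 0.5239 = -0.445

-0.445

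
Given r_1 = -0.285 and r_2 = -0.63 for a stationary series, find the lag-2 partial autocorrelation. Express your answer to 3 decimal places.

-0.774

φ_{22} = (r_2 − r_1²) / (1 − r_1²)
r_1² = (-0.285)² = 0.081225
Numerator = -0.63 − 0.0812 = -0.7112; denominator = 1 − 0.0812 = 0.9188
φ_{22} = -0.7112 / 0.9188 = -0.774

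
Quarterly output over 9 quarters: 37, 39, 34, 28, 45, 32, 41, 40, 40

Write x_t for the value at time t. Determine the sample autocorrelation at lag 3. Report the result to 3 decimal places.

Mean x̄ = (37 + 39 + 34 + 28 + 45 + 32 + 41 + 40 + 40)/9 = 37.3333
Numerator Σ_{t=1}^{6}(x_t−x̄)(x_{t+3}−x̄) = 5.6667
Denominator Σ(x_t−x̄)² = 216.0000
r_3 = 5.6667 / 216.0000 = 0.026

0.026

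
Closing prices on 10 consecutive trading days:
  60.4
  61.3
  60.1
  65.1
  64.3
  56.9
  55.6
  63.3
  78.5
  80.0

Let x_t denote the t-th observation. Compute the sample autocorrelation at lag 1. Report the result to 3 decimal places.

Mean x̄ = (60.4 + 61.3 + 60.1 + 65.1 + 64.3 + 56.9 + 55.6 + 63.3 + 78.5 + 80.0)/10 = 64.5500
Numerator Σ_{t=1}^{9}(x_t−x̄)(x_{t+1}−x̄) = 305.0225
Denominator Σ(x_t−x̄)² = 621.4450
r_1 = 305.0225 / 621.4450 = 0.491

0.491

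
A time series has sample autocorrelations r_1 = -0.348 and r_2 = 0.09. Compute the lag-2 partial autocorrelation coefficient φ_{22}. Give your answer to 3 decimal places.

φ_{22} = (r_2 − r_1²) / (1 − r_1²)
r_1² = (-0.348)² = 0.121104
Numerator = 0.09 − 0.1211 = -0.0311; denominator = 1 − 0.1211 = 0.8789
φ_{22} = -0.0311 / 0.8789 = -0.035

-0.035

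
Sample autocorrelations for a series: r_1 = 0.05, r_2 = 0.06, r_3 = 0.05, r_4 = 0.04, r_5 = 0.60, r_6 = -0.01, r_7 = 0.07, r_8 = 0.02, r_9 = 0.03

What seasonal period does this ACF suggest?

The largest autocorrelation is r_5 = 0.60; the remaining lags stay at or below 0.07.
The dominant spike at lag 5 indicates a seasonal period of 5.

5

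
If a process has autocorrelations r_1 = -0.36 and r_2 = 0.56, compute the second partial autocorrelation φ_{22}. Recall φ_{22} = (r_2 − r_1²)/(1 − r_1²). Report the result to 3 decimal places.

φ_{22} = (r_2 − r_1²) / (1 − r_1²)
r_1² = (-0.36)² = 0.1296
Numerator = 0.56 − 0.1296 = 0.4304; denominator = 1 − 0.1296 = 0.8704
φ_{22} = 0.4304 / 0.8704 = 0.494

0.494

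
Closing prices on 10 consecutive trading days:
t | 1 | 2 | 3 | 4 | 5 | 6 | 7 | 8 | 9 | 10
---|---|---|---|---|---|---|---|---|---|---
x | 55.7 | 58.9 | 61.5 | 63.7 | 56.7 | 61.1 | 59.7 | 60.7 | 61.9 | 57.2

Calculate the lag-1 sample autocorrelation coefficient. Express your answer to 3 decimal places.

Mean x̄ = (55.7 + 58.9 + 61.5 + 63.7 + 56.7 + 61.1 + 59.7 + 60.7 + 61.9 + 57.2)/10 = 59.7100
Numerator Σ_{t=1}^{9}(x_t−x̄)(x_{t+1}−x̄) = -10.6061
Denominator Σ(x_t−x̄)² = 58.9290
r_1 = -10.6061 / 58.9290 = -0.180

-0.180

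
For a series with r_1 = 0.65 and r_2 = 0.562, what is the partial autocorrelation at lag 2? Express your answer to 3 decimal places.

0.242

φ_{22} = (r_2 − r_1²) / (1 − r_1²)
r_1² = (0.65)² = 0.4225
Numerator = 0.562 − 0.4225 = 0.1395; denominator = 1 − 0.4225 = 0.5775
φ_{22} = 0.1395 / 0.5775 = 0.242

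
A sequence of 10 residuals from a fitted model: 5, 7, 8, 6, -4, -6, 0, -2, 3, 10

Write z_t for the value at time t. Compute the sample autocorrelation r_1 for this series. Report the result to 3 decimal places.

Mean z̄ = (5 + 7 + 8 + 6 − 4 − 6 + 0 − 2 + 3 + 10)/10 = 2.7000
Numerator Σ_{t=1}^{9}(z_t−z̄)(z_{t+1}−z̄) = 123.3100
Denominator Σ(z_t−z̄)² = 266.1000
r_1 = 123.3100 / 266.1000 = 0.463

0.463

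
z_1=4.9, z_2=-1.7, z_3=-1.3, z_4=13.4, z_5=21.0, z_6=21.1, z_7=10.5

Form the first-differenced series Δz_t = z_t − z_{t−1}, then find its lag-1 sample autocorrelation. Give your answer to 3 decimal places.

0.218

First differences Δz: -6.6, 0.4, 14.7, 7.6, 0.1, -10.6
Mean of differences = 0.9333
Numerator Σ(Δz_t−Δz̄)(Δz_{t+1}−Δz̄) = 92.5089
Denominator Σ(Δz_t−Δz̄)² = 424.7133
r_1(Δz) = 92.5089 / 424.7133 = 0.218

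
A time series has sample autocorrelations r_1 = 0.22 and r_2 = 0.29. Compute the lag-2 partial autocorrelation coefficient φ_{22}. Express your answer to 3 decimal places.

0.254

φ_{22} = (r_2 − r_1²) / (1 − r_1²)
r_1² = (0.22)² = 0.0484
Numerator = 0.29 − 0.0484 = 0.2416; denominator = 1 − 0.0484 = 0.9516
φ_{22} = 0.2416 / 0.9516 = 0.254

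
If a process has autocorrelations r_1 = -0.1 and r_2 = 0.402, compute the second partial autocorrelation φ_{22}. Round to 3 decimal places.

0.396

φ_{22} = (r_2 − r_1²) / (1 − r_1²)
r_1² = (-0.1)² = 0.01
Numerator = 0.402 − 0.0100 = 0.3920; denominator = 1 − 0.0100 = 0.9900
φ_{22} = 0.3920 / 0.9900 = 0.396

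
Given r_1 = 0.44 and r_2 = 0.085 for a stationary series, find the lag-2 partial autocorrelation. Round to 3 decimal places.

-0.135

φ_{22} = (r_2 − r_1²) / (1 − r_1²)
r_1² = (0.44)² = 0.1936
Numerator = 0.085 − 0.1936 = -0.1086; denominator = 1 − 0.1936 = 0.8064
φ_{22} = -0.1086 / 0.8064 = -0.135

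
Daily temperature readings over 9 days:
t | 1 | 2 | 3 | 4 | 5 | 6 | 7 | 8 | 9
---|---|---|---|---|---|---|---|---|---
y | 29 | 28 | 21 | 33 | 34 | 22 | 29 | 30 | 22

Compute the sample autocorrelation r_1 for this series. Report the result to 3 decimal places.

Mean ȳ = (29 + 28 + 21 + 33 + 34 + 22 + 29 + 30 + 22)/9 = 27.5556
Numerator Σ_{t=1}^{8}(y_t−ȳ)(y_{t+1}−ȳ) = -56.7531
Denominator Σ(y_t−ȳ)² = 186.2222
r_1 = -56.7531 / 186.2222 = -0.305

-0.305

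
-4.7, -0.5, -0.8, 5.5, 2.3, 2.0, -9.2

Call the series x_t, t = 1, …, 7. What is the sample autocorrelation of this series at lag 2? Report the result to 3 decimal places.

-0.047

Mean x̄ = (-4.7 − 0.5 − 0.8 + 5.5 + 2.3 + 2.0 − 9.2)/7 = -0.7714
Σ(x_t−x̄)(x_{t+2}−x̄) = (0.1122) + (1.7022) + (-0.0878) + (17.3808) + (-25.8878) = -6.7802
Denominator Σ(x_t−x̄)² = 142.9943
r_2 = -6.7802 / 142.9943 = -0.047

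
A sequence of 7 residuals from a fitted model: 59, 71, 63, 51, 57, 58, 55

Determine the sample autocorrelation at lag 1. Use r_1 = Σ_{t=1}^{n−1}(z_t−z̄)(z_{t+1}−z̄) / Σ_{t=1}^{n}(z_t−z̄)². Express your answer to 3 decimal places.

Mean z̄ = (59 + 71 + 63 + 51 + 57 + 58 + 55)/7 = 59.1429
Numerator Σ_{t=1}^{6}(z_t−z̄)(z_{t+1}−z̄) = 37.2653
Denominator Σ(z_t−z̄)² = 244.8571
r_1 = 37.2653 / 244.8571 = 0.152

0.152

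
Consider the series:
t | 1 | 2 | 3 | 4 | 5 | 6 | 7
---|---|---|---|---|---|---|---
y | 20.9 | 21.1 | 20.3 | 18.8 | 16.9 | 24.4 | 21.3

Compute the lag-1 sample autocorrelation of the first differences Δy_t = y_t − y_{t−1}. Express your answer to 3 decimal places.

First differences Δy: 0.2, -0.8, -1.5, -1.9, 7.5, -3.1
Mean of differences = 0.0667
Numerator Σ(Δy_t−Δȳ)(Δy_{t+1}−Δȳ) = -33.8344
Denominator Σ(Δy_t−Δȳ)² = 72.3733
r_1(Δy) = -33.8344 / 72.3733 = -0.467

-0.467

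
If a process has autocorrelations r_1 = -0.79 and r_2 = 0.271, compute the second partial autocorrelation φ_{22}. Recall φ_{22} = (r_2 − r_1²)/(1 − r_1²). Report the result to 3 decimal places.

-0.939

φ_{22} = (r_2 − r_1²) / (1 − r_1²)
r_1² = (-0.79)² = 0.6241
Numerator = 0.271 − 0.6241 = -0.3531; denominator = 1 − 0.6241 = 0.3759
φ_{22} = -0.3531 / 0.3759 = -0.939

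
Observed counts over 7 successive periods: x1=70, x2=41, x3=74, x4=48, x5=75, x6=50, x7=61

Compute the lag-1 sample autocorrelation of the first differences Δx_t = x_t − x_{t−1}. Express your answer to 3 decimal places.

First differences Δx: -29, 33, -26, 27, -25, 11
Mean of differences = -1.5000
Numerator Σ(Δx_t−Δx̄)(Δx_{t+1}−Δx̄) = -3455.7500
Denominator Σ(Δx_t−Δx̄)² = 4067.5000
r_1(Δx) = -3455.7500 / 4067.5000 = -0.850

-0.850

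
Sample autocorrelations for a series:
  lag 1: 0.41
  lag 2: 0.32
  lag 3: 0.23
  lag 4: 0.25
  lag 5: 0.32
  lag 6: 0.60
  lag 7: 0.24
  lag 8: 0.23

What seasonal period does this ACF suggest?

6

The largest autocorrelation is r_6 = 0.60; the remaining lags stay at or below 0.41. The elevated value at lag 1 (0.41), dropping to 0.32 at lag 2, reflects decaying short-term dependence rather than seasonality.
The dominant spike at lag 6 indicates a seasonal period of 6.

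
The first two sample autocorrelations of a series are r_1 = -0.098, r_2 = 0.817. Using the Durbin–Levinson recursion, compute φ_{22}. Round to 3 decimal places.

φ_{22} = (r_2 − r_1²) / (1 − r_1²)
r_1² = (-0.098)² = 0.009604
Numerator = 0.817 − 0.0096 = 0.8074; denominator = 1 − 0.0096 = 0.9904
φ_{22} = 0.8074 / 0.9904 = 0.815

0.815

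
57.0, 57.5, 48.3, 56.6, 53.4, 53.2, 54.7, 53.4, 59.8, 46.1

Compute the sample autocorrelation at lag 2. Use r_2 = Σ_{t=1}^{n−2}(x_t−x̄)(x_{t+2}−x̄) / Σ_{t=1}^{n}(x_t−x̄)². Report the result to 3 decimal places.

0.014

Mean x̄ = (57.0 + 57.5 + 48.3 + 56.6 + 53.4 + 53.2 + 54.7 + 53.4 + 59.8 + 46.1)/10 = 54.0000
Numerator Σ_{t=1}^{8}(x_t−x̄)(x_{t+2}−x̄) = 2.2000
Denominator Σ(x_t−x̄)² = 158.4000
r_2 = 2.2000 / 158.4000 = 0.014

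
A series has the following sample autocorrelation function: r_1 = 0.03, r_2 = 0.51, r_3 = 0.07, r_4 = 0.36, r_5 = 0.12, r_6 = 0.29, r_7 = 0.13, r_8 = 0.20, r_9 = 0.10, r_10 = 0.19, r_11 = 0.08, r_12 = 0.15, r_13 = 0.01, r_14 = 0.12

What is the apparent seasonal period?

The largest autocorrelation is r_2 = 0.51, with weaker echoes at lags 4 (0.36), 6 (0.29), 8 (0.20), 10 (0.19) and 12 (0.15); the remaining lags stay at or below 0.13.
The dominant spike at lag 2 indicates a seasonal period of 2.

2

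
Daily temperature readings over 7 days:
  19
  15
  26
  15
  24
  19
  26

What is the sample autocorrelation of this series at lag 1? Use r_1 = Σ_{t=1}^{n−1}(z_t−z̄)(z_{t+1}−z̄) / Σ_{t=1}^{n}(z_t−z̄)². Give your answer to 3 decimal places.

Mean z̄ = (19 + 15 + 26 + 15 + 24 + 19 + 26)/7 = 20.5714
Deviations from mean: -1.5714, -5.5714, 5.4286, -5.5714, 3.4286, -1.5714, 5.4286
Σ(z_t−z̄)(z_{t+1}−z̄) = (8.7551) + (-30.2449) + (-30.2449) + (-19.1020) + (-5.3878) + (-8.5306) = -84.7551
Denominator Σ(z_t−z̄)² = 137.7143
r_1 = -84.7551 / 137.7143 = -0.615

-0.615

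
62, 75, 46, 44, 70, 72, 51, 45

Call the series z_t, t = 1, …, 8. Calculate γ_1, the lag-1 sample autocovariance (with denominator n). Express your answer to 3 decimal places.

2.967

Mean z̄ = (62 + 75 + 46 + 44 + 70 + 72 + 51 + 45)/8 = 58.1250
Deviations: 3.8750, 16.8750, -12.1250, -14.1250, 11.8750, 13.8750, -7.1250, -13.1250
Σ_{t=1}^{7}(z_t−z̄)(z_{t+1}−z̄) = 23.7344
γ_1 = 23.7344 / 8 = 2.967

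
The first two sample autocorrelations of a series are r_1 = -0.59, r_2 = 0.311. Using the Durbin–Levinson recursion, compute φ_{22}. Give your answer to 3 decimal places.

-0.057

φ_{22} = (r_2 − r_1²) / (1 − r_1²)
r_1² = (-0.59)² = 0.3481
Numerator = 0.311 − 0.3481 = -0.0371; denominator = 1 − 0.3481 = 0.6519
φ_{22} = -0.0371 / 0.6519 = -0.057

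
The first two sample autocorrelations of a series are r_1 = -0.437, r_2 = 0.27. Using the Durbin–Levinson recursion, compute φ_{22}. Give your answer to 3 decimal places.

0.098

φ_{22} = (r_2 − r_1²) / (1 − r_1²)
r_1² = (-0.437)² = 0.190969
Numerator = 0.27 − 0.1910 = 0.0790; denominator = 1 − 0.1910 = 0.8090
φ_{22} = 0.0790 / 0.8090 = 0.098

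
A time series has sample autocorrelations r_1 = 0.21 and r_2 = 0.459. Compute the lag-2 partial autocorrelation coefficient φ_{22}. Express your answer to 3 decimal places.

0.434

φ_{22} = (r_2 − r_1²) / (1 − r_1²)
r_1² = (0.21)² = 0.0441
Numerator = 0.459 − 0.0441 = 0.4149; denominator = 1 − 0.0441 = 0.9559
φ_{22} = 0.4149 / 0.9559 = 0.434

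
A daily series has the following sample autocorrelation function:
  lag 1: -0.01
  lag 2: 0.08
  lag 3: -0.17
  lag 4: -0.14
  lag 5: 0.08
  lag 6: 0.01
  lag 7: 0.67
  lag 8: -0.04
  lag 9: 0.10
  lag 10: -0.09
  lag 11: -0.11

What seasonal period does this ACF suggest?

The largest autocorrelation is r_7 = 0.67; the remaining lags stay at or below 0.10.
The dominant spike at lag 7 indicates a seasonal period of 7.

7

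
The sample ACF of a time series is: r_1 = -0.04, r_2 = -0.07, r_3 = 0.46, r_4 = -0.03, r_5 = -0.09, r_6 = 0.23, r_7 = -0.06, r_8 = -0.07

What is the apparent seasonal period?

The largest autocorrelation is r_3 = 0.46, with a weaker echo at lag 6 (0.23); the remaining lags stay at or below -0.03.
The dominant spike at lag 3 indicates a seasonal period of 3.

3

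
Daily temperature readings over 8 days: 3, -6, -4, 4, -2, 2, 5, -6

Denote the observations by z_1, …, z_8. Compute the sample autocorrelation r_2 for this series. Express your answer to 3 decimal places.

-0.295

Mean z̄ = (3 − 6 − 4 + 4 − 2 + 2 + 5 − 6)/8 = -0.5000
Deviations from mean: 3.5000, -5.5000, -3.5000, 4.5000, -1.5000, 2.5000, 5.5000, -5.5000
Numerator Σ_{t=1}^{6}(z_t−z̄)(z_{t+2}−z̄) = -42.5000
Denominator Σ(z_t−z̄)² = 144.0000
r_2 = -42.5000 / 144.0000 = -0.295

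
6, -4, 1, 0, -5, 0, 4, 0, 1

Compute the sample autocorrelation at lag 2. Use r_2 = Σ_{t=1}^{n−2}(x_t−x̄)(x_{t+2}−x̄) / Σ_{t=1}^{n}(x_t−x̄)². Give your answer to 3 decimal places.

-0.162

Mean x̄ = (6 − 4 + 1 + 0 − 5 + 0 + 4 + 0 + 1)/9 = 0.3333
Numerator Σ_{t=1}^{7}(x_t−x̄)(x_{t+2}−x̄) = -15.2222
Denominator Σ(x_t−x̄)² = 94.0000
r_2 = -15.2222 / 94.0000 = -0.162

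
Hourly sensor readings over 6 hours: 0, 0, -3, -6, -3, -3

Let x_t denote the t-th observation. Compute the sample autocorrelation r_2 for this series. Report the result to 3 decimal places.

Mean x̄ = (0 + 0 − 3 − 6 − 3 − 3)/6 = -2.5000
Deviations from mean: 2.5000, 2.5000, -0.5000, -3.5000, -0.5000, -0.5000
Σ(x_t−x̄)(x_{t+2}−x̄) = (-1.2500) + (-8.7500) + (0.2500) + (1.7500) = -8.0000
Denominator Σ(x_t−x̄)² = 25.5000
r_2 = -8.0000 / 25.5000 = -0.314

-0.314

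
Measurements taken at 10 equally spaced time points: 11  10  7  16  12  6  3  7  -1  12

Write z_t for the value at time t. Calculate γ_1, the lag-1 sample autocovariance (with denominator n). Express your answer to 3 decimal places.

Mean z̄ = (11 + 10 + 7 + 16 + 12 + 6 + 3 + 7 − 1 + 12)/10 = 8.3000
Σ_{t=1}^{9}(z_t−z̄)(z_{t+1}−z̄) = 9.1100
γ_1 = 9.1100 / 10 = 0.911

0.911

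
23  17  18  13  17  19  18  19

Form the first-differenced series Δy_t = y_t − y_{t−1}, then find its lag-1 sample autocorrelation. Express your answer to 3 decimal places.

-0.315

First differences Δy: -6, 1, -5, 4, 2, -1, 1
Mean of differences = -0.5714
Numerator Σ(Δy_t−Δȳ)(Δy_{t+1}−Δȳ) = -25.7551
Denominator Σ(Δy_t−Δȳ)² = 81.7143
r_1(Δy) = -25.7551 / 81.7143 = -0.315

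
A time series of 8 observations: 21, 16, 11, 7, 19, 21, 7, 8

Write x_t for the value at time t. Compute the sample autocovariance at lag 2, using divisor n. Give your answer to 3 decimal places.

Mean x̄ = (21 + 16 + 11 + 7 + 19 + 21 + 7 + 8)/8 = 13.7500
Deviations: 7.2500, 2.2500, -2.7500, -6.7500, 5.2500, 7.2500, -6.7500, -5.7500
Σ_{t=1}^{6}(x_t−x̄)(x_{t+2}−x̄) = -175.6250
γ_2 = -175.6250 / 8 = -21.953

-21.953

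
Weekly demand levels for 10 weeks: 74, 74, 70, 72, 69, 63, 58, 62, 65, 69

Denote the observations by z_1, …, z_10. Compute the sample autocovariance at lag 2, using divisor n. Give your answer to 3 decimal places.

Mean z̄ = (74 + 74 + 70 + 72 + 69 + 63 + 58 + 62 + 65 + 69)/10 = 67.6000
Σ_{t=1}^{8}(z_t−z̄)(z_{t+2}−z̄) = 56.0800
γ_2 = 56.0800 / 10 = 5.608

5.608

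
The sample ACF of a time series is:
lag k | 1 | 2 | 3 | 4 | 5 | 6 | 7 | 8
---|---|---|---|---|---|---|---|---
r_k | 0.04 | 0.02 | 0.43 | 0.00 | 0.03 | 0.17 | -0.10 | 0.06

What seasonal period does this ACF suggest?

3

The largest autocorrelation is r_3 = 0.43, with a weaker echo at lag 6 (0.17); the remaining lags stay at or below 0.06.
The dominant spike at lag 3 indicates a seasonal period of 3.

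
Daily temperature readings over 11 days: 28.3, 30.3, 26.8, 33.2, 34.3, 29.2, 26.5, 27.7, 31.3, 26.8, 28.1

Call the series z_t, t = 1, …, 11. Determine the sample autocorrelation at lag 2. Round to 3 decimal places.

-0.346

Mean z̄ = (28.3 + 30.3 + 26.8 + 33.2 + 34.3 + 29.2 + 26.5 + 27.7 + 31.3 + 26.8 + 28.1)/11 = 29.3182
Numerator Σ_{t=1}^{9}(z_t−z̄)(z_{t+2}−z̄) = -24.4016
Denominator Σ(z_t−z̄)² = 70.5564
r_2 = -24.4016 / 70.5564 = -0.346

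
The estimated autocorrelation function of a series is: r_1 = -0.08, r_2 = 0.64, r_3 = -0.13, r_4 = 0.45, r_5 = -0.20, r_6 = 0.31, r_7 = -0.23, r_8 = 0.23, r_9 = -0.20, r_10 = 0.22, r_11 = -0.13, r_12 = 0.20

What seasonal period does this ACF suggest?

2

The largest autocorrelation is r_2 = 0.64, with weaker echoes at lags 4 (0.45), 6 (0.31), 8 (0.23), 10 (0.22) and 12 (0.20); the remaining lags stay at or below -0.08.
The dominant spike at lag 2 indicates a seasonal period of 2.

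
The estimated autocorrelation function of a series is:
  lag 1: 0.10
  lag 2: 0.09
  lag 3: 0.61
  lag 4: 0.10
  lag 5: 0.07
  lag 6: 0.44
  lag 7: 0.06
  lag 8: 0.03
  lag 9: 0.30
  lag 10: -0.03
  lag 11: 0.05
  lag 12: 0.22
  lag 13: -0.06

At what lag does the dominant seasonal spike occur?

3

The largest autocorrelation is r_3 = 0.61, with weaker echoes at lags 6 (0.44), 9 (0.30) and 12 (0.22); the remaining lags stay at or below 0.10.
The dominant spike at lag 3 indicates a seasonal period of 3.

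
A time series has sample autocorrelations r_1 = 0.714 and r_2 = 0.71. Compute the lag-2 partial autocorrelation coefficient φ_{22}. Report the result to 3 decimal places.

φ_{22} = (r_2 − r_1²) / (1 − r_1²)
r_1² = (0.714)² = 0.509796
Numerator = 0.71 − 0.5098 = 0.2002; denominator = 1 − 0.5098 = 0.4902
φ_{22} = 0.2002 / 0.4902 = 0.408

0.408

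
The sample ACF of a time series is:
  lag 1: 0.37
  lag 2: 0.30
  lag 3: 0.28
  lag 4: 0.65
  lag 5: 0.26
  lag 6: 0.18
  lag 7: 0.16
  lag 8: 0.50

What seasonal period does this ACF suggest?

4

The largest autocorrelation is r_4 = 0.65, with a weaker echo at lag 8 (0.50); the remaining lags stay at or below 0.37. The elevated value at lag 1 (0.37), dropping to 0.30 at lag 2, reflects decaying short-term dependence rather than seasonality.
The dominant spike at lag 4 indicates a seasonal period of 4.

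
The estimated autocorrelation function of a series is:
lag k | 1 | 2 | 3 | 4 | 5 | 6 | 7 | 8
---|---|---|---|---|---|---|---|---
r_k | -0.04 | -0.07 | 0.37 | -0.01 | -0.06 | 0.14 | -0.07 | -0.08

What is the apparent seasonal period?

3

The largest autocorrelation is r_3 = 0.37; the remaining lags stay at or below 0.14.
The dominant spike at lag 3 indicates a seasonal period of 3.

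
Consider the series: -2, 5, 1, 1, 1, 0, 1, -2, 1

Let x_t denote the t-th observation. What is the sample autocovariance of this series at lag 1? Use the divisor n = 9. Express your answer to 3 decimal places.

-1.346

Mean x̄ = (-2 + 5 + 1 + 1 + 1 + 0 + 1 − 2 + 1)/9 = 0.6667
Σ_{t=1}^{8}(x_t−x̄)(x_{t+1}−x̄) = -12.1111
γ_1 = -12.1111 / 9 = -1.346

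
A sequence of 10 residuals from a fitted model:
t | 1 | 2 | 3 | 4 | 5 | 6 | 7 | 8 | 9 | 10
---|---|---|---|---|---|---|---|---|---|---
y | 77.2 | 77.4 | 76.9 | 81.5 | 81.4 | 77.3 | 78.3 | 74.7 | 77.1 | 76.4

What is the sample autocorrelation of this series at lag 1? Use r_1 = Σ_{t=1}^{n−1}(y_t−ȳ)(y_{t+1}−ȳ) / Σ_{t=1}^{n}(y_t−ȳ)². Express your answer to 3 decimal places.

0.249

Mean ȳ = (77.2 + 77.4 + 76.9 + 81.5 + 81.4 + 77.3 + 78.3 + 74.7 + 77.1 + 76.4)/10 = 77.8200
Numerator Σ_{t=1}^{9}(y_t−ȳ)(y_{t+1}−ȳ) = 10.0956
Denominator Σ(y_t−ȳ)² = 40.5360
r_1 = 10.0956 / 40.5360 = 0.249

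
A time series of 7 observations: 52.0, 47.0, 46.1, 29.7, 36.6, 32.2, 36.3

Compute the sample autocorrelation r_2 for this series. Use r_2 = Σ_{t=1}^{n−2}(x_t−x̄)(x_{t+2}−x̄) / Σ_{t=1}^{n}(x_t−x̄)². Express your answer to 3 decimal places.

0.173

Mean x̄ = (52.0 + 47.0 + 46.1 + 29.7 + 36.6 + 32.2 + 36.3)/7 = 39.9857
Deviations from mean: 12.0143, 7.0143, 6.1143, -10.2857, -3.3857, -7.7857, -3.6857
Numerator Σ_{t=1}^{5}(x_t−x̄)(x_{t+2}−x̄) = 73.1710
Denominator Σ(x_t−x̄)² = 422.3886
r_2 = 73.1710 / 422.3886 = 0.173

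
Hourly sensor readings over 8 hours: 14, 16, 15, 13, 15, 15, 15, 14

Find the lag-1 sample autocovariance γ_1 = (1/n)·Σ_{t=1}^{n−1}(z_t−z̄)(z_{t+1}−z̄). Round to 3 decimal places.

Mean z̄ = (14 + 16 + 15 + 13 + 15 + 15 + 15 + 14)/8 = 14.6250
Σ_{t=1}^{7}(z_t−z̄)(z_{t+1}−z̄) = -1.5156
γ_1 = -1.5156 / 8 = -0.189

-0.189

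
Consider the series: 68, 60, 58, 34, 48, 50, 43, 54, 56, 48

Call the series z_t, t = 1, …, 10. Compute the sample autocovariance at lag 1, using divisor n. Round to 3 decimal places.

13.869

Mean z̄ = (68 + 60 + 58 + 34 + 48 + 50 + 43 + 54 + 56 + 48)/10 = 51.9000
Σ_{t=1}^{9}(z_t−z̄)(z_{t+1}−z̄) = 138.6900
γ_1 = 138.6900 / 10 = 13.869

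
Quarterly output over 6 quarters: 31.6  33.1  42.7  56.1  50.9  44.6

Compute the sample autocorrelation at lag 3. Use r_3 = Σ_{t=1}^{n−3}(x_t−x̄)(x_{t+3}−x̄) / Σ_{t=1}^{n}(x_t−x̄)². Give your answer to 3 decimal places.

-0.491

Mean x̄ = (31.6 + 33.1 + 42.7 + 56.1 + 50.9 + 44.6)/6 = 43.1667
Deviations from mean: -11.5667, -10.0667, -0.4667, 12.9333, 7.7333, 1.4333
Σ(x_t−x̄)(x_{t+3}−x̄) = (-149.5956) + (-77.8489) + (-0.6689) = -228.1133
Denominator Σ(x_t−x̄)² = 464.4733
r_3 = -228.1133 / 464.4733 = -0.491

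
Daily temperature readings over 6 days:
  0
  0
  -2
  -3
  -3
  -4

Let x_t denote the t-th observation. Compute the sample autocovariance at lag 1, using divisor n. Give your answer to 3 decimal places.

Mean x̄ = (0 + 0 − 2 − 3 − 3 − 4)/6 = -2.0000
Σ_{t=1}^{5}(x_t−x̄)(x_{t+1}−x̄) = 7.0000
γ_1 = 7.0000 / 6 = 1.167

1.167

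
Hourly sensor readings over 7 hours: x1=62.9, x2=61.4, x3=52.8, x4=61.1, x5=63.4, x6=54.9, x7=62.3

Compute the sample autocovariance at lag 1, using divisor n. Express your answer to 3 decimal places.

Mean x̄ = (62.9 + 61.4 + 52.8 + 61.1 + 63.4 + 54.9 + 62.3)/7 = 59.8286
Deviations: 3.0714, 1.5714, -7.0286, 1.2714, 3.5714, -4.9286, 2.4714
Σ_{t=1}^{6}(x_t−x̄)(x_{t+1}−x̄) = -40.3965
γ_1 = -40.3965 / 7 = -5.771

-5.771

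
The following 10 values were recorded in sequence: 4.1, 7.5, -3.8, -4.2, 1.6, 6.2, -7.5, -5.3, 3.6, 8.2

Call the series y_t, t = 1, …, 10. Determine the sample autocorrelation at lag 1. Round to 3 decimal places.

0.087

Mean ȳ = (4.1 + 7.5 − 3.8 − 4.2 + 1.6 + 6.2 − 7.5 − 5.3 + 3.6 + 8.2)/10 = 1.0400
Numerator Σ_{t=1}^{9}(y_t−ȳ)(y_{t+1}−ȳ) = 25.9944
Denominator Σ(y_t−ȳ)² = 299.8640
r_1 = 25.9944 / 299.8640 = 0.087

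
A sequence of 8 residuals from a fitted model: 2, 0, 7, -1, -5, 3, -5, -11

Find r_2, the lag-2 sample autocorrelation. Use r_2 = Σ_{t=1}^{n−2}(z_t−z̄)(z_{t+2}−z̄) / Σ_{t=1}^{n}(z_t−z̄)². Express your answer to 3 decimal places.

Mean z̄ = (2 + 0 + 7 − 1 − 5 + 3 − 5 − 11)/8 = -1.2500
Deviations from mean: 3.2500, 1.2500, 8.2500, 0.2500, -3.7500, 4.2500, -3.7500, -9.7500
Numerator Σ_{t=1}^{6}(z_t−z̄)(z_{t+2}−z̄) = -30.1250
Denominator Σ(z_t−z̄)² = 221.5000
r_2 = -30.1250 / 221.5000 = -0.136

-0.136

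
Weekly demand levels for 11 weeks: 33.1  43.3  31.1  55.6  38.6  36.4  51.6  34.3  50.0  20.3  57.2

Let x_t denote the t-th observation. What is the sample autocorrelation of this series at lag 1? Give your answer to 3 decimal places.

Mean x̄ = (33.1 + 43.3 + 31.1 + 55.6 + 38.6 + 36.4 + 51.6 + 34.3 + 50.0 + 20.3 + 57.2)/11 = 41.0455
Numerator Σ_{t=1}^{10}(x_t−x̄)(x_{t+1}−x̄) = -910.8475
Denominator Σ(x_t−x̄)² = 1334.9473
r_1 = -910.8475 / 1334.9473 = -0.682

-0.682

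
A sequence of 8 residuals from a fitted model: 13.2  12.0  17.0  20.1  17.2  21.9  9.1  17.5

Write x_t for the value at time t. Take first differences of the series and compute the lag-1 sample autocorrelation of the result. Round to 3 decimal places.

-0.601

First differences Δx: -1.2, 5.0, 3.1, -2.9, 4.7, -12.8, 8.4
Mean of differences = 0.6143
Numerator Σ(Δx_t−Δx̄)(Δx_{t+1}−Δx̄) = -179.3959
Denominator Σ(Δx_t−Δx̄)² = 298.3086
r_1(Δx) = -179.3959 / 298.3086 = -0.601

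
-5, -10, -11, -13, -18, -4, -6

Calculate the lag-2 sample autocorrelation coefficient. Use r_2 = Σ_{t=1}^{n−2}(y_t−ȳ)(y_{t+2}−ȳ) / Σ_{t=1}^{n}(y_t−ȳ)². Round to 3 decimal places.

Mean ȳ = (-5 − 10 − 11 − 13 − 18 − 4 − 6)/7 = -9.5714
Deviations from mean: 4.5714, -0.4286, -1.4286, -3.4286, -8.4286, 5.5714, 3.5714
Σ(y_t−ȳ)(y_{t+2}−ȳ) = (-6.5306) + (1.4694) + (12.0408) + (-19.1020) + (-30.1020) = -42.2245
Denominator Σ(y_t−ȳ)² = 149.7143
r_2 = -42.2245 / 149.7143 = -0.282

-0.282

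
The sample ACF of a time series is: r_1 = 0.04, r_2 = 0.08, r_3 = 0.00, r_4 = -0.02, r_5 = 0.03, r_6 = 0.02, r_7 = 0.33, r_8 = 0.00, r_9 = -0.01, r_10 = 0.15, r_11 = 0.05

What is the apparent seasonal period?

7

The largest autocorrelation is r_7 = 0.33; the remaining lags stay at or below 0.15.
The dominant spike at lag 7 indicates a seasonal period of 7.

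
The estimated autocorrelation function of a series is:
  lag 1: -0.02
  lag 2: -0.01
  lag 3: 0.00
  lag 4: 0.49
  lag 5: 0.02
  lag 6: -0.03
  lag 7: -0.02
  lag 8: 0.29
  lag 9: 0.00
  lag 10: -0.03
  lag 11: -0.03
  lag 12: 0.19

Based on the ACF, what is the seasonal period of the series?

The largest autocorrelation is r_4 = 0.49, with weaker echoes at lags 8 (0.29) and 12 (0.19); the remaining lags stay at or below 0.02.
The dominant spike at lag 4 indicates a seasonal period of 4.

4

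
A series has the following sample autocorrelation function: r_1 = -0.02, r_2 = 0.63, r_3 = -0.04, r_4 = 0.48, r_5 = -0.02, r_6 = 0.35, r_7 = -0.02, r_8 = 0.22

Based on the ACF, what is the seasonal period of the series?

2

The largest autocorrelation is r_2 = 0.63, with weaker echoes at lags 4 (0.48), 6 (0.35) and 8 (0.22); the remaining lags stay at or below -0.02.
The dominant spike at lag 2 indicates a seasonal period of 2.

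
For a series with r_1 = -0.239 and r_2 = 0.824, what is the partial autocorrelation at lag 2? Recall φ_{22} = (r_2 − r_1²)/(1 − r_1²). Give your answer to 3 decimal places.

0.813

φ_{22} = (r_2 − r_1²) / (1 − r_1²)
r_1² = (-0.239)² = 0.057121
Numerator = 0.824 − 0.0571 = 0.7669; denominator = 1 − 0.0571 = 0.9429
φ_{22} = 0.7669 / 0.9429 = 0.813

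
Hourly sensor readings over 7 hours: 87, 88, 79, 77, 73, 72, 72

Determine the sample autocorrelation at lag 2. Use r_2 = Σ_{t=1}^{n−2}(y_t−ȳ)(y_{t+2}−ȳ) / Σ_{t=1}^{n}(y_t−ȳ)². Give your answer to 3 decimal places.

0.112

Mean ȳ = (87 + 88 + 79 + 77 + 73 + 72 + 72)/7 = 78.2857
Deviations from mean: 8.7143, 9.7143, 0.7143, -1.2857, -5.2857, -6.2857, -6.2857
Σ(y_t−ȳ)(y_{t+2}−ȳ) = (6.2245) + (-12.4898) + (-3.7755) + (8.0816) + (33.2245) = 31.2653
Denominator Σ(y_t−ȳ)² = 279.4286
r_2 = 31.2653 / 279.4286 = 0.112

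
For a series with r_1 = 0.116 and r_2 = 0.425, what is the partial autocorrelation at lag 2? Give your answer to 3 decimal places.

φ_{22} = (r_2 − r_1²) / (1 − r_1²)
r_1² = (0.116)² = 0.013456
Numerator = 0.425 − 0.0135 = 0.4115; denominator = 1 − 0.0135 = 0.9865
φ_{22} = 0.4115 / 0.9865 = 0.417

0.417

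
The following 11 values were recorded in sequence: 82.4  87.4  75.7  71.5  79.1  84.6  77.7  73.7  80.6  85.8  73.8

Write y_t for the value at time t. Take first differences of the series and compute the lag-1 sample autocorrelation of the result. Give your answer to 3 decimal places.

-0.122

First differences Δy: 5.0, -11.7, -4.2, 7.6, 5.5, -6.9, -4.0, 6.9, 5.2, -12.0
Mean of differences = -0.8600
Numerator Σ(Δy_t−Δȳ)(Δy_{t+1}−Δȳ) = -66.0656
Denominator Σ(Δy_t−Δȳ)² = 542.4040
r_1(Δy) = -66.0656 / 542.4040 = -0.122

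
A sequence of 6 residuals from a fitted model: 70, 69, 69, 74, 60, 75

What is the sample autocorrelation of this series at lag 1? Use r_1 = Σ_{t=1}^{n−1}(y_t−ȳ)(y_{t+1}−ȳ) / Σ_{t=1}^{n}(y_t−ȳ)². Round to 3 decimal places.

Mean ȳ = (70 + 69 + 69 + 74 + 60 + 75)/6 = 69.5000
Deviations from mean: 0.5000, -0.5000, -0.5000, 4.5000, -9.5000, 5.5000
Σ(y_t−ȳ)(y_{t+1}−ȳ) = (-0.2500) + (0.2500) + (-2.2500) + (-42.7500) + (-52.2500) = -97.2500
Denominator Σ(y_t−ȳ)² = 141.5000
r_1 = -97.2500 / 141.5000 = -0.687

-0.687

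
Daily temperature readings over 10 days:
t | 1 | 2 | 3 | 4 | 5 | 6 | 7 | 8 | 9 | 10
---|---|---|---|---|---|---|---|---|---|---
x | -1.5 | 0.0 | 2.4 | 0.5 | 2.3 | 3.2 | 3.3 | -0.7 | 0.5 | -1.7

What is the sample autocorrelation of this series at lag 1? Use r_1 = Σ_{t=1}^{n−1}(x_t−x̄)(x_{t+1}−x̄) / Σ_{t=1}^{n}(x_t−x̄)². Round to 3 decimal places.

Mean x̄ = (-1.5 + 0.0 + 2.4 + 0.5 + 2.3 + 3.2 + 3.3 − 0.7 + 0.5 − 1.7)/10 = 0.8300
Numerator Σ_{t=1}^{9}(x_t−x̄)(x_{t+1}−x̄) = 6.5261
Denominator Σ(x_t−x̄)² = 31.4210
r_1 = 6.5261 / 31.4210 = 0.208

0.208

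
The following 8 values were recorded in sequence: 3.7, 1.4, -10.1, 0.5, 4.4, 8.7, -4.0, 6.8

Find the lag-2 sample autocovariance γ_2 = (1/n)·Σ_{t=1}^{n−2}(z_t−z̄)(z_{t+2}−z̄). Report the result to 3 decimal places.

Mean z̄ = (3.7 + 1.4 − 10.1 + 0.5 + 4.4 + 8.7 − 4.0 + 6.8)/8 = 1.4250
Σ_{t=1}^{6}(z_t−z̄)(z_{t+2}−z̄) = -44.2488
γ_2 = -44.2488 / 8 = -5.531

-5.531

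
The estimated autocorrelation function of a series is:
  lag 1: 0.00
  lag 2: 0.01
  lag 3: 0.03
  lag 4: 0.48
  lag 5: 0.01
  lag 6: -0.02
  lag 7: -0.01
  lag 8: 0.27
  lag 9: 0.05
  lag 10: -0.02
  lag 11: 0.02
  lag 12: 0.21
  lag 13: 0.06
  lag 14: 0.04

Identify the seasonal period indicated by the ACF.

4

The largest autocorrelation is r_4 = 0.48, with weaker echoes at lags 8 (0.27) and 12 (0.21); the remaining lags stay at or below 0.06.
The dominant spike at lag 4 indicates a seasonal period of 4.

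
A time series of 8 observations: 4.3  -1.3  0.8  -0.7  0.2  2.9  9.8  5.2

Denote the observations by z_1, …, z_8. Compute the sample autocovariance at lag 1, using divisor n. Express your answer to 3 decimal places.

Mean z̄ = (4.3 − 1.3 + 0.8 − 0.7 + 0.2 + 2.9 + 9.8 + 5.2)/8 = 2.6500
Deviations: 1.6500, -3.9500, -1.8500, -3.3500, -2.4500, 0.2500, 7.1500, 2.5500
Σ_{t=1}^{7}(z_t−z̄)(z_{t+1}−z̄) = 34.6025
γ_1 = 34.6025 / 8 = 4.325

4.325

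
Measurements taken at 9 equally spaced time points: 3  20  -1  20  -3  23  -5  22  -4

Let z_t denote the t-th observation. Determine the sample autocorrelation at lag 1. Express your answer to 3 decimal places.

-0.901

Mean z̄ = (3 + 20 − 1 + 20 − 3 + 23 − 5 + 22 − 4)/9 = 8.3333
Numerator Σ_{t=1}^{8}(z_t−z̄)(z_{t+1}−z̄) = -1124.7778
Denominator Σ(z_t−z̄)² = 1248.0000
r_1 = -1124.7778 / 1248.0000 = -0.901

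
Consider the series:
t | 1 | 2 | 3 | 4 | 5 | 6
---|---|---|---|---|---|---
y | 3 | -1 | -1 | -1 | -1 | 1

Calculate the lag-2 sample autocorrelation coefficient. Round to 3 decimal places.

-0.143

Mean ȳ = (3 − 1 − 1 − 1 − 1 + 1)/6 = 0.0000
Σ(y_t−ȳ)(y_{t+2}−ȳ) = (-3.0000) + (1.0000) + (1.0000) + (-1.0000) = -2.0000
Denominator Σ(y_t−ȳ)² = 14.0000
r_2 = -2.0000 / 14.0000 = -0.143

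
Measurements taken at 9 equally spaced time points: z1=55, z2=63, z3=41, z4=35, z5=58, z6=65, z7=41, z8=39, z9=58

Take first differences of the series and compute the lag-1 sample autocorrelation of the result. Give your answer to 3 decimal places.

First differences Δz: 8, -22, -6, 23, 7, -24, -2, 19
Mean of differences = 0.3750
Numerator Σ(Δz_t−Δz̄)(Δz_{t+1}−Δz̄) = -170.1406
Denominator Σ(Δz_t−Δz̄)² = 2101.8750
r_1(Δz) = -170.1406 / 2101.8750 = -0.081

-0.081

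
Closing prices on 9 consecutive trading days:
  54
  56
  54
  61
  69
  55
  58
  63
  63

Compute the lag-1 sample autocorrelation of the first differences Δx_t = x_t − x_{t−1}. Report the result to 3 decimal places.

First differences Δx: 2, -2, 7, 8, -14, 3, 5, 0
Mean of differences = 1.1250
Numerator Σ(Δx_t−Δx̄)(Δx_{t+1}−Δx̄) = -110.1406
Denominator Σ(Δx_t−Δx̄)² = 340.8750
r_1(Δx) = -110.1406 / 340.8750 = -0.323

-0.323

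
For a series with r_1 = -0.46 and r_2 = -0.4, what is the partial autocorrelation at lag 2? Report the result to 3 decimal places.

-0.776

φ_{22} = (r_2 − r_1²) / (1 − r_1²)
r_1² = (-0.46)² = 0.2116
Numerator = -0.4 − 0.2116 = -0.6116; denominator = 1 − 0.2116 = 0.7884
φ_{22} = -0.6116 / 0.7884 = -0.776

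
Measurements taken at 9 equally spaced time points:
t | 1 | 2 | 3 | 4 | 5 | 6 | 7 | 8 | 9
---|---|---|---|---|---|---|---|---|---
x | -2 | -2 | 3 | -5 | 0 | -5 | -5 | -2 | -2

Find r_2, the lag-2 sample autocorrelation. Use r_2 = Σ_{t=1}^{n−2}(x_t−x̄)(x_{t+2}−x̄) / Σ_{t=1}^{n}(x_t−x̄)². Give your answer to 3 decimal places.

Mean x̄ = (-2 − 2 + 3 − 5 + 0 − 5 − 5 − 2 − 2)/9 = -2.2222
Σ(x_t−x̄)(x_{t+2}−x̄) = (1.1605) + (-0.6173) + (11.6049) + (7.7160) + (-6.1728) + (-0.6173) + (-0.6173) = 12.4568
Denominator Σ(x_t−x̄)² = 55.5556
r_2 = 12.4568 / 55.5556 = 0.224

0.224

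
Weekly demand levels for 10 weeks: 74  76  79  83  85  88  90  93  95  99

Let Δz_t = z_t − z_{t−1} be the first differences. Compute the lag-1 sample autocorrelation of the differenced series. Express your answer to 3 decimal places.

-0.449

First differences Δz: 2, 3, 4, 2, 3, 2, 3, 2, 4
Mean of differences = 2.7778
Numerator Σ(Δz_t−Δz̄)(Δz_{t+1}−Δz̄) = -2.4938
Denominator Σ(Δz_t−Δz̄)² = 5.5556
r_1(Δz) = -2.4938 / 5.5556 = -0.449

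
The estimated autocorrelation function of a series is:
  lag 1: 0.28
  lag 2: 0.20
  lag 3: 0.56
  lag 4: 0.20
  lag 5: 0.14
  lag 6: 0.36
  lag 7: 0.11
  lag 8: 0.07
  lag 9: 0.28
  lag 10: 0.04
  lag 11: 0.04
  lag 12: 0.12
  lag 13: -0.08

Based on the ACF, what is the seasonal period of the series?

The largest autocorrelation is r_3 = 0.56, with a weaker echo at lag 6 (0.36); the remaining lags stay at or below 0.28. The elevated value at lag 1 (0.28), dropping to 0.20 at lag 2, reflects decaying short-term dependence rather than seasonality.
The dominant spike at lag 3 indicates a seasonal period of 3.

3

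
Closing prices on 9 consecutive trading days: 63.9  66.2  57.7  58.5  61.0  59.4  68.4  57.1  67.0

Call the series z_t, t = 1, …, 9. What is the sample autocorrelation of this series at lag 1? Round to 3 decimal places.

Mean z̄ = (63.9 + 66.2 + 57.7 + 58.5 + 61.0 + 59.4 + 68.4 + 57.1 + 67.0)/9 = 62.1333
Numerator Σ_{t=1}^{8}(z_t−z̄)(z_{t+1}−z̄) = -60.6878
Denominator Σ(z_t−z̄)² = 149.5600
r_1 = -60.6878 / 149.5600 = -0.406

-0.406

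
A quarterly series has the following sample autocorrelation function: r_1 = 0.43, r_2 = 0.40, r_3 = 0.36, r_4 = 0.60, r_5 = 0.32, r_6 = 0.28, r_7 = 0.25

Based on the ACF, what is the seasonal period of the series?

The largest autocorrelation is r_4 = 0.60; the remaining lags stay at or below 0.43. The elevated value at lag 1 (0.43), dropping to 0.40 at lag 2, reflects decaying short-term dependence rather than seasonality.
The dominant spike at lag 4 indicates a seasonal period of 4.

4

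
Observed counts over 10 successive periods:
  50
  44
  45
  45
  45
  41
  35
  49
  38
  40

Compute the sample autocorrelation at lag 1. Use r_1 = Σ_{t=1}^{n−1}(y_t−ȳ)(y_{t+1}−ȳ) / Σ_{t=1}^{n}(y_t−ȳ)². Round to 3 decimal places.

Mean ȳ = (50 + 44 + 45 + 45 + 45 + 41 + 35 + 49 + 38 + 40)/10 = 43.2000
Numerator Σ_{t=1}^{9}(y_t−ȳ)(y_{t+1}−ȳ) = -33.6400
Denominator Σ(y_t−ȳ)² = 199.6000
r_1 = -33.6400 / 199.6000 = -0.169

-0.169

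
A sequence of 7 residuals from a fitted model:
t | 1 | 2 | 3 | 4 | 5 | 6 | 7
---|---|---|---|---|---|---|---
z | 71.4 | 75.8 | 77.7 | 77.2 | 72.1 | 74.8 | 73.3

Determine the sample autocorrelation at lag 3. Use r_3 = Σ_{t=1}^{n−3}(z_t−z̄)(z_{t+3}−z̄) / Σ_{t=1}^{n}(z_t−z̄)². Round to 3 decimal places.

-0.392

Mean z̄ = (71.4 + 75.8 + 77.7 + 77.2 + 72.1 + 74.8 + 73.3)/7 = 74.6143
Numerator Σ_{t=1}^{4}(z_t−z̄)(z_{t+3}−z̄) = -14.1178
Denominator Σ(z_t−z̄)² = 36.0286
r_3 = -14.1178 / 36.0286 = -0.392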